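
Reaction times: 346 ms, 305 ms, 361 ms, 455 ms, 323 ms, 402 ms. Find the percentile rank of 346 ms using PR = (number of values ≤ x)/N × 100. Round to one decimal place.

50.0

N = 6.
Strictly below 346: 2. Equal to 346: 1.
PR = 3/6 × 100 = 50.0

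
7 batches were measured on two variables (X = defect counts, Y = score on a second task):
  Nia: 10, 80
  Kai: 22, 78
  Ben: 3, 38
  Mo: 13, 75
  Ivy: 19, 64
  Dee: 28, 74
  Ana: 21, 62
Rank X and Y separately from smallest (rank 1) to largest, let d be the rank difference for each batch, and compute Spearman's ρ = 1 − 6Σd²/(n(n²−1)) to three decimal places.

0.143

Ranks of variable 1: 2, 6, 1, 3, 4, 7, 5
Ranks of variable 2: 7, 6, 1, 5, 3, 4, 2
d = r₁ − r₂: -5, 0, 0, -2, 1, 3, 3
d²: 25, 0, 0, 4, 1, 9, 9; Σd² = 48
ρ = 1 − 6·48/(7·48) = 1 − 288/336 = 0.143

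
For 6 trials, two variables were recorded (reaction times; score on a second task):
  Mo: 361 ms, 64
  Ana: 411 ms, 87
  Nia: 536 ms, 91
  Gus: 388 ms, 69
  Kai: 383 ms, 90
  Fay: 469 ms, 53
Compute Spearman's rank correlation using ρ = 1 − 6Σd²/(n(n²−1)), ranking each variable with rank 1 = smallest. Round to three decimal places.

Ranks of variable 1: 1, 4, 6, 3, 2, 5
Ranks of variable 2: 2, 4, 6, 3, 5, 1
d = r₁ − r₂: -1, 0, 0, 0, -3, 4
d²: 1, 0, 0, 0, 9, 16; Σd² = 26
ρ = 1 − 6·26/(6·35) = 1 − 156/210 = 0.257

0.257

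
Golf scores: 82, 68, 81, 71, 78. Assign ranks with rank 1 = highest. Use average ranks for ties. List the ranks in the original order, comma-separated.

Sorted (descending): 82, 81, 78, 71, 68
No ties — each value takes its position as its rank.

1, 5, 2, 4, 3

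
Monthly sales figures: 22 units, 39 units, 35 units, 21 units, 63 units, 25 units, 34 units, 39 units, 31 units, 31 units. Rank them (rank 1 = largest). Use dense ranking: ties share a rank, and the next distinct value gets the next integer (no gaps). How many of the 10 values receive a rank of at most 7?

Sorted (descending): 63, 39, 39, 35, 34, 31, 31, 25, 22, 21
The 2 values of 39 share dense rank 2.
The 2 values of 31 share dense rank 5.
Remaining distinct values take the next consecutive integers.
Ranks ≤ 7: {1, 2, 2, 3, 4, 5, 5, 6, 7} → 9 values.

9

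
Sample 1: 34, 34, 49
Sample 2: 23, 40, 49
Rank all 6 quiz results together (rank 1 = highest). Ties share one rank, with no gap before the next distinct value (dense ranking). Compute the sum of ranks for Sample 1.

Sorted (descending): 49, 49, 40, 34, 34, 23
The 2 values of 49 share dense rank 1.
The 2 values of 34 share dense rank 3.
Remaining distinct values take the next consecutive integers.
Sample 1 values → pooled ranks: 34→3, 34→3, 49→1
Rank sum = 3 + 3 + 1 = 7

7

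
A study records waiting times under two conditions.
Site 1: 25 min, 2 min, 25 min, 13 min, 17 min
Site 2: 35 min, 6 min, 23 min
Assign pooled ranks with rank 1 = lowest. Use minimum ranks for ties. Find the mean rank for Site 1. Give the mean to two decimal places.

4.00

Sorted (ascending): 2, 6, 13, 17, 23, 25, 25, 35
The 2 values of 25 occupy positions 6–7 → each gets rank 6.
Site 1 values → pooled ranks: 25→6, 2→1, 25→6, 13→3, 17→4
Mean rank = (6 + 1 + 6 + 3 + 4) / 5 = 4.00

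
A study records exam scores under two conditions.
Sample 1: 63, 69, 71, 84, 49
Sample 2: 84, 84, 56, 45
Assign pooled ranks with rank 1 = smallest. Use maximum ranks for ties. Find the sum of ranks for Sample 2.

Sorted (ascending): 45, 49, 56, 63, 69, 71, 84, 84, 84
The 3 values of 84 occupy positions 7–9 → each gets rank 9.
Sample 2 values → pooled ranks: 84→9, 84→9, 56→3, 45→1
Rank sum = 9 + 9 + 3 + 1 = 22

22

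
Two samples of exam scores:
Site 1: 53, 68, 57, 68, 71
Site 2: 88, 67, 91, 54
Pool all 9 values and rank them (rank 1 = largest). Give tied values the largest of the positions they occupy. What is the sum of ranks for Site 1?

Sorted (descending): 91, 88, 71, 68, 68, 67, 57, 54, 53
The 2 values of 68 occupy positions 4–5 → each gets rank 5.
Site 1 values → pooled ranks: 53→9, 68→5, 57→7, 68→5, 71→3
Rank sum = 9 + 5 + 7 + 5 + 3 = 29

29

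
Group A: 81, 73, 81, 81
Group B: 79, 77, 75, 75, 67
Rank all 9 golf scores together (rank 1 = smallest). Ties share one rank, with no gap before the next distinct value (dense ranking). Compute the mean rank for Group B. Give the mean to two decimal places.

Sorted (ascending): 67, 73, 75, 75, 77, 79, 81, 81, 81
The 2 values of 75 share dense rank 3.
The 3 values of 81 share dense rank 6.
Remaining distinct values take the next consecutive integers.
Group B values → pooled ranks: 79→5, 77→4, 75→3, 75→3, 67→1
Mean rank = (5 + 4 + 3 + 3 + 1) / 5 = 3.20

3.20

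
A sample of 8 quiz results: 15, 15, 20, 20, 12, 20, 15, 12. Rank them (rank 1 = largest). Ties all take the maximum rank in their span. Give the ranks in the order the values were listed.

6, 6, 3, 3, 8, 3, 6, 8

Sorted (descending): 20, 20, 20, 15, 15, 15, 12, 12
The 3 values of 20 occupy positions 1–3 → each gets rank 3.
The 3 values of 15 occupy positions 4–6 → each gets rank 6.
The 2 values of 12 occupy positions 7–8 → each gets rank 8.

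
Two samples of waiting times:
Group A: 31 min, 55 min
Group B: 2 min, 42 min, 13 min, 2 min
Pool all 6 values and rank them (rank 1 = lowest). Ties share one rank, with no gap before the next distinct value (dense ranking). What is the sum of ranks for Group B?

8

Sorted (ascending): 2, 2, 13, 31, 42, 55
The 2 values of 2 share dense rank 1.
Remaining distinct values take the next consecutive integers.
Group B values → pooled ranks: 2→1, 42→4, 13→2, 2→1
Rank sum = 1 + 4 + 2 + 1 = 8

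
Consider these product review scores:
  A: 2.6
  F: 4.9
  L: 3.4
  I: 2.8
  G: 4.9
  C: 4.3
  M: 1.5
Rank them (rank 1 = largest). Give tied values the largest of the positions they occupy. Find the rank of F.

2

Sorted (descending): 4.9, 4.9, 4.3, 3.4, 2.8, 2.6, 1.5
The 2 values of 4.9 occupy positions 1–2 → each gets rank 2.
F has value 4.9 → rank 2.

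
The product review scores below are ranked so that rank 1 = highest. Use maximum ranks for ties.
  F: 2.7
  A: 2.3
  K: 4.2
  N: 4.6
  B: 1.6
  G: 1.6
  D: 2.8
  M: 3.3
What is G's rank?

Sorted (descending): 4.6, 4.2, 3.3, 2.8, 2.7, 2.3, 1.6, 1.6
The 2 values of 1.6 occupy positions 7–8 → each gets rank 8.
G has value 1.6 → rank 8.

8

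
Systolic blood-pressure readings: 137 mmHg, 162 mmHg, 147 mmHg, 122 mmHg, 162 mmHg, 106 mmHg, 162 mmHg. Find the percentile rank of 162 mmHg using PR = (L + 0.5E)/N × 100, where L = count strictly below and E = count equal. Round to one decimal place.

N = 7.
Strictly below 162: 4. Equal to 162: 3.
PR = (4 + 0.5·3)/7 × 100 = 78.6

78.6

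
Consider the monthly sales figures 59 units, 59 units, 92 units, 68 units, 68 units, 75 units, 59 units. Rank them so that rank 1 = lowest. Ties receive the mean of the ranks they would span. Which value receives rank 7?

92

Sorted (ascending): 59, 59, 59, 68, 68, 75, 92
The 3 values of 59 occupy positions 1–3 → average rank 2.
The 2 values of 68 occupy positions 4–5 → average rank (4+5)/2 = 4.5.
Rank 7 → value 92.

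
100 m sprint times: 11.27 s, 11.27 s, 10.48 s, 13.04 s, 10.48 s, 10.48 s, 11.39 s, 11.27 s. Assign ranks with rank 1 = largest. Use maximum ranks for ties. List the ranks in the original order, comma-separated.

5, 5, 8, 1, 8, 8, 2, 5

Sorted (descending): 13.04, 11.39, 11.27, 11.27, 11.27, 10.48, 10.48, 10.48
The 3 values of 11.27 occupy positions 3–5 → each gets rank 5.
The 3 values of 10.48 occupy positions 6–8 → each gets rank 8.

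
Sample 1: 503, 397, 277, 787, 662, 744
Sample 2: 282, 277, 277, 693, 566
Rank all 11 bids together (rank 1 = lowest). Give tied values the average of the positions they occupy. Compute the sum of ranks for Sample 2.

Sorted (ascending): 277, 277, 277, 282, 397, 503, 566, 662, 693, 744, 787
The 3 values of 277 occupy positions 1–3 → average rank 2.
Sample 2 values → pooled ranks: 282→4, 277→2, 277→2, 693→9, 566→7
Rank sum = 4 + 2 + 2 + 9 + 7 = 24

24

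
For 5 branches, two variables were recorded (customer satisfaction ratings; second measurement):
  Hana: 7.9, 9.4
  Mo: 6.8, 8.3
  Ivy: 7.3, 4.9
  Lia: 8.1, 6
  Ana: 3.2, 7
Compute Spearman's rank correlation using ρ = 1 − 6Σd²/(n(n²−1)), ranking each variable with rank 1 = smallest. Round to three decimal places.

-0.100

Ranks of variable 1: 4, 2, 3, 5, 1
Ranks of variable 2: 5, 4, 1, 2, 3
d = r₁ − r₂: -1, -2, 2, 3, -2
d²: 1, 4, 4, 9, 4; Σd² = 22
ρ = 1 − 6·22/(5·24) = 1 − 132/120 = -0.100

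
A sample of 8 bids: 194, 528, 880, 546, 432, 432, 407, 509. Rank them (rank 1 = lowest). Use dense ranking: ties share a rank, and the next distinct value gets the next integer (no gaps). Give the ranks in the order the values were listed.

Sorted (ascending): 194, 407, 432, 432, 509, 528, 546, 880
The 2 values of 432 share dense rank 3.
Remaining distinct values take the next consecutive integers.

1, 5, 7, 6, 3, 3, 2, 4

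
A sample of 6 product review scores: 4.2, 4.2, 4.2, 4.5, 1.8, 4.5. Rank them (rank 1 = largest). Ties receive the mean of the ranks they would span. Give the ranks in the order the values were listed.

4, 4, 4, 1.5, 6, 1.5

Sorted (descending): 4.5, 4.5, 4.2, 4.2, 4.2, 1.8
The 2 values of 4.5 occupy positions 1–2 → average rank (1+2)/2 = 1.5.
The 3 values of 4.2 occupy positions 3–5 → average rank 4.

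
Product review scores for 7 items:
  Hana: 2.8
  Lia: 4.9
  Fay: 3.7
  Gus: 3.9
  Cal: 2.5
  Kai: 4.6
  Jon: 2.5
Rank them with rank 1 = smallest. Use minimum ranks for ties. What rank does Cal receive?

1

Sorted (ascending): 2.5, 2.5, 2.8, 3.7, 3.9, 4.6, 4.9
The 2 values of 2.5 occupy positions 1–2 → each gets rank 1.
Cal has value 2.5 → rank 1.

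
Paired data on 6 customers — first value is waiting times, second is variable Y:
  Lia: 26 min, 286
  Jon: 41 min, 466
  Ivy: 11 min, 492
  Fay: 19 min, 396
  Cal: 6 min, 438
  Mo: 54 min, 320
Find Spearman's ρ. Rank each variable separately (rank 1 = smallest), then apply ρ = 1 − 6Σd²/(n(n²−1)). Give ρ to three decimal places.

-0.429

Ranks of variable 1: 4, 5, 2, 3, 1, 6
Ranks of variable 2: 1, 5, 6, 3, 4, 2
d = r₁ − r₂: 3, 0, -4, 0, -3, 4
d²: 9, 0, 16, 0, 9, 16; Σd² = 50
ρ = 1 − 6·50/(6·35) = 1 − 300/210 = -0.429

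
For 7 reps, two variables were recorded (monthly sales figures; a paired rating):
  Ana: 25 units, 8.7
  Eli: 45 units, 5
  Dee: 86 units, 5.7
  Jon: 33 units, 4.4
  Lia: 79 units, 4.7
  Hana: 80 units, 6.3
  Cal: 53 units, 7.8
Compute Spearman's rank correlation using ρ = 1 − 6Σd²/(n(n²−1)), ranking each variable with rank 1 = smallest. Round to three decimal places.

Ranks of variable 1: 1, 3, 7, 2, 5, 6, 4
Ranks of variable 2: 7, 3, 4, 1, 2, 5, 6
d = r₁ − r₂: -6, 0, 3, 1, 3, 1, -2
d²: 36, 0, 9, 1, 9, 1, 4; Σd² = 60
ρ = 1 − 6·60/(7·48) = 1 − 360/336 = -0.071

-0.071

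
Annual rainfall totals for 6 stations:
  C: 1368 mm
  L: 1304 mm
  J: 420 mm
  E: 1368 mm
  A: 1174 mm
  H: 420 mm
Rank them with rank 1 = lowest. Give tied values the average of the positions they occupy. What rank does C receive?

Sorted (ascending): 420, 420, 1174, 1304, 1368, 1368
The 2 values of 420 occupy positions 1–2 → average rank (1+2)/2 = 1.5.
The 2 values of 1368 occupy positions 5–6 → average rank (5+6)/2 = 5.5.
C has value 1368 mm → rank 5.5.

5.5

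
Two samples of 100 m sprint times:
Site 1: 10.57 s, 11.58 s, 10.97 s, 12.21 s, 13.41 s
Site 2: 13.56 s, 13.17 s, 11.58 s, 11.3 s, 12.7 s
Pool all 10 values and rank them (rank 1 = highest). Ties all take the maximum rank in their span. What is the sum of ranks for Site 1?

33

Sorted (descending): 13.56, 13.41, 13.17, 12.7, 12.21, 11.58, 11.58, 11.3, 10.97, 10.57
The 2 values of 11.58 occupy positions 6–7 → each gets rank 7.
Site 1 values → pooled ranks: 10.57→10, 11.58→7, 10.97→9, 12.21→5, 13.41→2
Rank sum = 10 + 7 + 9 + 5 + 2 = 33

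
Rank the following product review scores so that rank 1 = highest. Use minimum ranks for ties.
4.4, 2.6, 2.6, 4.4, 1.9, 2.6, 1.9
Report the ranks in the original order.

1, 3, 3, 1, 6, 3, 6

Sorted (descending): 4.4, 4.4, 2.6, 2.6, 2.6, 1.9, 1.9
The 2 values of 4.4 occupy positions 1–2 → each gets rank 1.
The 3 values of 2.6 occupy positions 3–5 → each gets rank 3.
The 2 values of 1.9 occupy positions 6–7 → each gets rank 6.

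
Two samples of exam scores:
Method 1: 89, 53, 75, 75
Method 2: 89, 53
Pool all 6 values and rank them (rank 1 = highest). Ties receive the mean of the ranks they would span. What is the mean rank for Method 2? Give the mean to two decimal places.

Sorted (descending): 89, 89, 75, 75, 53, 53
The 2 values of 89 occupy positions 1–2 → average rank (1+2)/2 = 1.5.
The 2 values of 75 occupy positions 3–4 → average rank (3+4)/2 = 3.5.
The 2 values of 53 occupy positions 5–6 → average rank (5+6)/2 = 5.5.
Method 2 values → pooled ranks: 89→1.5, 53→5.5
Mean rank = (1.5 + 5.5) / 2 = 3.50

3.50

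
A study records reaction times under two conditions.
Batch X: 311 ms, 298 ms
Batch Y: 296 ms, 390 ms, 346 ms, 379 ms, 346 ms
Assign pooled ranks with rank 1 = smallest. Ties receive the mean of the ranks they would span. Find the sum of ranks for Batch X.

Sorted (ascending): 296, 298, 311, 346, 346, 379, 390
The 2 values of 346 occupy positions 4–5 → average rank (4+5)/2 = 4.5.
Batch X values → pooled ranks: 311→3, 298→2
Rank sum = 3 + 2 = 5

5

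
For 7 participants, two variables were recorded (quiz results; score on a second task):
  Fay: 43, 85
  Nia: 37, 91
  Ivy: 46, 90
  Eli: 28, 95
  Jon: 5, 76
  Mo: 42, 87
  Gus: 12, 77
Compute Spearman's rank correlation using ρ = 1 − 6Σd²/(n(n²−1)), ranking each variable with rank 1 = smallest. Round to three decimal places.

0.393

Ranks of variable 1: 6, 4, 7, 3, 1, 5, 2
Ranks of variable 2: 3, 6, 5, 7, 1, 4, 2
d = r₁ − r₂: 3, -2, 2, -4, 0, 1, 0
d²: 9, 4, 4, 16, 0, 1, 0; Σd² = 34
ρ = 1 − 6·34/(7·48) = 1 − 204/336 = 0.393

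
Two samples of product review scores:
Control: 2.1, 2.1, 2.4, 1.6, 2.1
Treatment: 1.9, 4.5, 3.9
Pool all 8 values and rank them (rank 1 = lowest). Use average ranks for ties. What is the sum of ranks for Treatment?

Sorted (ascending): 1.6, 1.9, 2.1, 2.1, 2.1, 2.4, 3.9, 4.5
The 3 values of 2.1 occupy positions 3–5 → average rank 4.
Treatment values → pooled ranks: 1.9→2, 4.5→8, 3.9→7
Rank sum = 2 + 8 + 7 = 17

17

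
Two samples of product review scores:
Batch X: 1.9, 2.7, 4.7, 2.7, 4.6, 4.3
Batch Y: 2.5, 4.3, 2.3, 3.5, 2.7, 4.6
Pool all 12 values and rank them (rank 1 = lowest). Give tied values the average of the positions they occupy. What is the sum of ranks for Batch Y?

36

Sorted (ascending): 1.9, 2.3, 2.5, 2.7, 2.7, 2.7, 3.5, 4.3, 4.3, 4.6, 4.6, 4.7
The 3 values of 2.7 occupy positions 4–6 → average rank 5.
The 2 values of 4.3 occupy positions 8–9 → average rank (8+9)/2 = 8.5.
The 2 values of 4.6 occupy positions 10–11 → average rank (10+11)/2 = 10.5.
Batch Y values → pooled ranks: 2.5→3, 4.3→8.5, 2.3→2, 3.5→7, 2.7→5, 4.6→10.5
Rank sum = 3 + 8.5 + 2 + 7 + 5 + 10.5 = 36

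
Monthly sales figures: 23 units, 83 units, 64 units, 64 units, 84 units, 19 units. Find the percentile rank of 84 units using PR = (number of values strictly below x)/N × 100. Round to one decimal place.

83.3

N = 6.
Strictly below 84: 5. Equal to 84: 1.
PR = 5/6 × 100 = 83.3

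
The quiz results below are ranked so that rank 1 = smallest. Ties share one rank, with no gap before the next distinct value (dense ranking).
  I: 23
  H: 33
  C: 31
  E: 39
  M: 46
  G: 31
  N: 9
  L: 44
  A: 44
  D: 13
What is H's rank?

Sorted (ascending): 9, 13, 23, 31, 31, 33, 39, 44, 44, 46
The 2 values of 31 share dense rank 4.
The 2 values of 44 share dense rank 7.
Remaining distinct values take the next consecutive integers.
H has value 33 → rank 5.

5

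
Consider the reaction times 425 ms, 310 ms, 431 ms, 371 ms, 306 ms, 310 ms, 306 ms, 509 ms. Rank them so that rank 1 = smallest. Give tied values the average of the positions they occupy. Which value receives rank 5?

371

Sorted (ascending): 306, 306, 310, 310, 371, 425, 431, 509
The 2 values of 306 occupy positions 1–2 → average rank (1+2)/2 = 1.5.
The 2 values of 310 occupy positions 3–4 → average rank (3+4)/2 = 3.5.
Rank 5 → value 371.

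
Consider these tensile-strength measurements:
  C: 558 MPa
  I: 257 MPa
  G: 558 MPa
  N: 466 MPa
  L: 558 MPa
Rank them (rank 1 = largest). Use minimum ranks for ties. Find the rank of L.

1

Sorted (descending): 558, 558, 558, 466, 257
The 3 values of 558 occupy positions 1–3 → each gets rank 1.
L has value 558 MPa → rank 1.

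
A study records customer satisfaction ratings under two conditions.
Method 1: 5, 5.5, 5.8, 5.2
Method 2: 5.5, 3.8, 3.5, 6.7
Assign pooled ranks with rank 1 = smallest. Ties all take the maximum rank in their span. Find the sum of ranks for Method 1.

Sorted (ascending): 3.5, 3.8, 5, 5.2, 5.5, 5.5, 5.8, 6.7
The 2 values of 5.5 occupy positions 5–6 → each gets rank 6.
Method 1 values → pooled ranks: 5→3, 5.5→6, 5.8→7, 5.2→4
Rank sum = 3 + 6 + 7 + 4 = 20

20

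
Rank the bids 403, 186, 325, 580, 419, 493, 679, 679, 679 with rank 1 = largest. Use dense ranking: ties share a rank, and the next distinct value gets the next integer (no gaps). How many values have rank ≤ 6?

8

Sorted (descending): 679, 679, 679, 580, 493, 419, 403, 325, 186
The 3 values of 679 share dense rank 1.
Remaining distinct values take the next consecutive integers.
Ranks ≤ 6: {1, 1, 1, 2, 3, 4, 5, 6} → 8 values.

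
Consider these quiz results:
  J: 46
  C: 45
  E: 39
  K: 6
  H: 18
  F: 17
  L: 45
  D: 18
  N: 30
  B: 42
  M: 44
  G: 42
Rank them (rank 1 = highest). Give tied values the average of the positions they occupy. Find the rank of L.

2.5

Sorted (descending): 46, 45, 45, 44, 42, 42, 39, 30, 18, 18, 17, 6
The 2 values of 45 occupy positions 2–3 → average rank (2+3)/2 = 2.5.
The 2 values of 42 occupy positions 5–6 → average rank (5+6)/2 = 5.5.
The 2 values of 18 occupy positions 9–10 → average rank (9+10)/2 = 9.5.
L has value 45 → rank 2.5.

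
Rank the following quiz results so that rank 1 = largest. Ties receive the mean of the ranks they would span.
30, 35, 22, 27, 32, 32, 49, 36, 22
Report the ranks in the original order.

6, 3, 8.5, 7, 4.5, 4.5, 1, 2, 8.5

Sorted (descending): 49, 36, 35, 32, 32, 30, 27, 22, 22
The 2 values of 32 occupy positions 4–5 → average rank (4+5)/2 = 4.5.
The 2 values of 22 occupy positions 8–9 → average rank (8+9)/2 = 8.5.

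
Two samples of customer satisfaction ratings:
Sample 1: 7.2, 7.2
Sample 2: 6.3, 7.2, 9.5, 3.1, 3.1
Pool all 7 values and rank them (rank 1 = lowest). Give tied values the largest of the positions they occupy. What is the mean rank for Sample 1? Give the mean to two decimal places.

6.00

Sorted (ascending): 3.1, 3.1, 6.3, 7.2, 7.2, 7.2, 9.5
The 2 values of 3.1 occupy positions 1–2 → each gets rank 2.
The 3 values of 7.2 occupy positions 4–6 → each gets rank 6.
Sample 1 values → pooled ranks: 7.2→6, 7.2→6
Mean rank = (6 + 6) / 2 = 6.00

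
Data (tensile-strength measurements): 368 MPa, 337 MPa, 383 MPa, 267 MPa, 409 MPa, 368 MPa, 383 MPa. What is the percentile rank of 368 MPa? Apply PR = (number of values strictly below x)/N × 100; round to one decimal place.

N = 7.
Strictly below 368: 2. Equal to 368: 2.
PR = 2/7 × 100 = 28.6

28.6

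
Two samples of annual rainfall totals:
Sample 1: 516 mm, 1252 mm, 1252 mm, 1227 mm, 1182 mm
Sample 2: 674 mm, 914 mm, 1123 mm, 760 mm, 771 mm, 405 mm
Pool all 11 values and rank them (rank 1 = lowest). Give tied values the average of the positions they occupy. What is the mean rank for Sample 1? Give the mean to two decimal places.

Sorted (ascending): 405, 516, 674, 760, 771, 914, 1123, 1182, 1227, 1252, 1252
The 2 values of 1252 occupy positions 10–11 → average rank (10+11)/2 = 10.5.
Sample 1 values → pooled ranks: 516→2, 1252→10.5, 1252→10.5, 1227→9, 1182→8
Mean rank = (2 + 10.5 + 10.5 + 9 + 8) / 5 = 8.00

8.00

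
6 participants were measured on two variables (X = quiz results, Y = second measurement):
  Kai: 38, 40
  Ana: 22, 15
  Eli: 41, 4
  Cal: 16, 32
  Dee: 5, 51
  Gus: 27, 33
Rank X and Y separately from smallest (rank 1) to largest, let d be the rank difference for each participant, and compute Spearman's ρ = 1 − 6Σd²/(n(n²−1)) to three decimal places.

-0.486

Ranks of variable 1: 5, 3, 6, 2, 1, 4
Ranks of variable 2: 5, 2, 1, 3, 6, 4
d = r₁ − r₂: 0, 1, 5, -1, -5, 0
d²: 0, 1, 25, 1, 25, 0; Σd² = 52
ρ = 1 − 6·52/(6·35) = 1 − 312/210 = -0.486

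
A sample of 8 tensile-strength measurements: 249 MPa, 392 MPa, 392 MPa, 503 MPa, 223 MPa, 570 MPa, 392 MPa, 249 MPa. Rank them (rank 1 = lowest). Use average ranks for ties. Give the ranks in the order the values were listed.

2.5, 5, 5, 7, 1, 8, 5, 2.5

Sorted (ascending): 223, 249, 249, 392, 392, 392, 503, 570
The 2 values of 249 occupy positions 2–3 → average rank (2+3)/2 = 2.5.
The 3 values of 392 occupy positions 4–6 → average rank 5.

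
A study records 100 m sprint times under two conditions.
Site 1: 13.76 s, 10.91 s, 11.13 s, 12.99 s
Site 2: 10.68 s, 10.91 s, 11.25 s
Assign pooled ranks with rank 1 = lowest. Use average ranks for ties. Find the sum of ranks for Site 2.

8.5

Sorted (ascending): 10.68, 10.91, 10.91, 11.13, 11.25, 12.99, 13.76
The 2 values of 10.91 occupy positions 2–3 → average rank (2+3)/2 = 2.5.
Site 2 values → pooled ranks: 10.68→1, 10.91→2.5, 11.25→5
Rank sum = 1 + 2.5 + 5 = 8.5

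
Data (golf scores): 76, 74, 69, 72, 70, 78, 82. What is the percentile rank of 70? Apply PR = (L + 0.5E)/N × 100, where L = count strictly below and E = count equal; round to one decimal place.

21.4

N = 7.
Strictly below 70: 1. Equal to 70: 1.
PR = (1 + 0.5·1)/7 × 100 = 21.4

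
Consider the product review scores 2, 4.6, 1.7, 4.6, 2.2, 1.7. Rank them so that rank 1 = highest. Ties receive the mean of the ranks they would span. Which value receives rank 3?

Sorted (descending): 4.6, 4.6, 2.2, 2, 1.7, 1.7
The 2 values of 4.6 occupy positions 1–2 → average rank (1+2)/2 = 1.5.
The 2 values of 1.7 occupy positions 5–6 → average rank (5+6)/2 = 5.5.
Rank 3 → value 2.2.

2.2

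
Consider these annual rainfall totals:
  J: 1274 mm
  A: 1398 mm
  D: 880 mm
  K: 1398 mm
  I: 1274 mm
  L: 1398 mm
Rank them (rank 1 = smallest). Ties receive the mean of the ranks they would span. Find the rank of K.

Sorted (ascending): 880, 1274, 1274, 1398, 1398, 1398
The 2 values of 1274 occupy positions 2–3 → average rank (2+3)/2 = 2.5.
The 3 values of 1398 occupy positions 4–6 → average rank 5.
K has value 1398 mm → rank 5.

5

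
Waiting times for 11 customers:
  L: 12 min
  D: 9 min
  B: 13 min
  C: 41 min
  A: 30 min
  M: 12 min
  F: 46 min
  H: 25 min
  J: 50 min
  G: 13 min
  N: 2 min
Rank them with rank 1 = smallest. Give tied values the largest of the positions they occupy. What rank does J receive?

11

Sorted (ascending): 2, 9, 12, 12, 13, 13, 25, 30, 41, 46, 50
The 2 values of 12 occupy positions 3–4 → each gets rank 4.
The 2 values of 13 occupy positions 5–6 → each gets rank 6.
J has value 50 min → rank 11.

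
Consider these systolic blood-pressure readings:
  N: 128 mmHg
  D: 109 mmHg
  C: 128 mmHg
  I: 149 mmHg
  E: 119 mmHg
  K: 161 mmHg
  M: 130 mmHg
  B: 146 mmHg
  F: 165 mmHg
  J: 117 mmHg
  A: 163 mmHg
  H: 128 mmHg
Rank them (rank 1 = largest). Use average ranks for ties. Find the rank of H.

8

Sorted (descending): 165, 163, 161, 149, 146, 130, 128, 128, 128, 119, 117, 109
The 3 values of 128 occupy positions 7–9 → average rank 8.
H has value 128 mmHg → rank 8.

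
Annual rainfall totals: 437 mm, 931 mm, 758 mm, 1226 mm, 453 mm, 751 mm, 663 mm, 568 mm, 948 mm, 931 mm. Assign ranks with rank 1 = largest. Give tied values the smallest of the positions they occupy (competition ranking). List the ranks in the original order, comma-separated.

10, 3, 5, 1, 9, 6, 7, 8, 2, 3

Sorted (descending): 1226, 948, 931, 931, 758, 751, 663, 568, 453, 437
The 2 values of 931 occupy positions 3–4 → each gets rank 3.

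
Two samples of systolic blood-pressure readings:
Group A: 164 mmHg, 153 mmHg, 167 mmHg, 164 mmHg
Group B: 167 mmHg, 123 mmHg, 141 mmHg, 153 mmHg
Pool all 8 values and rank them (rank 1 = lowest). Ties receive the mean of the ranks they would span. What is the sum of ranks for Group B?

14

Sorted (ascending): 123, 141, 153, 153, 164, 164, 167, 167
The 2 values of 153 occupy positions 3–4 → average rank (3+4)/2 = 3.5.
The 2 values of 164 occupy positions 5–6 → average rank (5+6)/2 = 5.5.
The 2 values of 167 occupy positions 7–8 → average rank (7+8)/2 = 7.5.
Group B values → pooled ranks: 167→7.5, 123→1, 141→2, 153→3.5
Rank sum = 7.5 + 1 + 2 + 3.5 = 14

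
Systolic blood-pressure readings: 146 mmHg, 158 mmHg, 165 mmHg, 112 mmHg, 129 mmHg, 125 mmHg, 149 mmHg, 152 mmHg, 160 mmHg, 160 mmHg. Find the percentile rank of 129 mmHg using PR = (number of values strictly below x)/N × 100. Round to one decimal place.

20.0

N = 10.
Strictly below 129: 2. Equal to 129: 1.
PR = 2/10 × 100 = 20.0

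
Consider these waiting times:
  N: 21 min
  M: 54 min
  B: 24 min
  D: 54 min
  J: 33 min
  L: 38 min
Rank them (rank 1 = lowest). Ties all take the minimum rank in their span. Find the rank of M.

5

Sorted (ascending): 21, 24, 33, 38, 54, 54
The 2 values of 54 occupy positions 5–6 → each gets rank 5.
M has value 54 min → rank 5.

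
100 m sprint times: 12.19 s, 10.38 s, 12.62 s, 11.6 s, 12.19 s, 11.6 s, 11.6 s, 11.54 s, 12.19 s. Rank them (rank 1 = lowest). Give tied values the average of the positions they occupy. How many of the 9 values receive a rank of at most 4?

5

Sorted (ascending): 10.38, 11.54, 11.6, 11.6, 11.6, 12.19, 12.19, 12.19, 12.62
The 3 values of 11.6 occupy positions 3–5 → average rank 4.
The 3 values of 12.19 occupy positions 6–8 → average rank 7.
Ranks ≤ 4: {1, 2, 4, 4, 4} → 5 values.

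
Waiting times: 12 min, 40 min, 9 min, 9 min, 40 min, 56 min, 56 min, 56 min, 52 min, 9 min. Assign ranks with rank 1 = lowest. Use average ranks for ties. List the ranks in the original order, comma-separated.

4, 5.5, 2, 2, 5.5, 9, 9, 9, 7, 2

Sorted (ascending): 9, 9, 9, 12, 40, 40, 52, 56, 56, 56
The 3 values of 9 occupy positions 1–3 → average rank 2.
The 2 values of 40 occupy positions 5–6 → average rank (5+6)/2 = 5.5.
The 3 values of 56 occupy positions 8–10 → average rank 9.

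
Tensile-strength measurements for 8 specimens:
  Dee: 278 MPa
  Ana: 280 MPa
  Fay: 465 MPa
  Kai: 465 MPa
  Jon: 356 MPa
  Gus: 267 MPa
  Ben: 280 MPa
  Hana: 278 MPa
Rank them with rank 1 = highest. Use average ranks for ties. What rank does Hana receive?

Sorted (descending): 465, 465, 356, 280, 280, 278, 278, 267
The 2 values of 465 occupy positions 1–2 → average rank (1+2)/2 = 1.5.
The 2 values of 280 occupy positions 4–5 → average rank (4+5)/2 = 4.5.
The 2 values of 278 occupy positions 6–7 → average rank (6+7)/2 = 6.5.
Hana has value 278 MPa → rank 6.5.

6.5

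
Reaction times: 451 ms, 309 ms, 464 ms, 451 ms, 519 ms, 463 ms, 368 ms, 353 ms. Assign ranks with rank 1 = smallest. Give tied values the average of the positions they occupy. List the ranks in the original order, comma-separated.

4.5, 1, 7, 4.5, 8, 6, 3, 2

Sorted (ascending): 309, 353, 368, 451, 451, 463, 464, 519
The 2 values of 451 occupy positions 4–5 → average rank (4+5)/2 = 4.5.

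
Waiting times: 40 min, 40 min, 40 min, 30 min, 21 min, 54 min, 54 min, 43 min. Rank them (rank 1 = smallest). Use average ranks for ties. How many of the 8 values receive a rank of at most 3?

2

Sorted (ascending): 21, 30, 40, 40, 40, 43, 54, 54
The 3 values of 40 occupy positions 3–5 → average rank 4.
The 2 values of 54 occupy positions 7–8 → average rank (7+8)/2 = 7.5.
Ranks ≤ 3: {1, 2} → 2 values.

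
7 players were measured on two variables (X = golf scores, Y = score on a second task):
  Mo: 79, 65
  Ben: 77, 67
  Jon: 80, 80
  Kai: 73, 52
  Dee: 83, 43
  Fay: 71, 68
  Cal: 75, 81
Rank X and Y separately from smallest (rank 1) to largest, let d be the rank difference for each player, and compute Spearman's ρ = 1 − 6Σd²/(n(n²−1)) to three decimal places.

Ranks of variable 1: 5, 4, 6, 2, 7, 1, 3
Ranks of variable 2: 3, 4, 6, 2, 1, 5, 7
d = r₁ − r₂: 2, 0, 0, 0, 6, -4, -4
d²: 4, 0, 0, 0, 36, 16, 16; Σd² = 72
ρ = 1 − 6·72/(7·48) = 1 − 432/336 = -0.286

-0.286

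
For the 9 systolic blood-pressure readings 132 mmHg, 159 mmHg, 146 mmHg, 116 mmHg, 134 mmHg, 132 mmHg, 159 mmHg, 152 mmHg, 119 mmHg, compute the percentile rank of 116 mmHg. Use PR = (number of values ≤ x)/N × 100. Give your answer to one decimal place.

11.1

N = 9.
Strictly below 116: 0. Equal to 116: 1.
PR = 1/9 × 100 = 11.1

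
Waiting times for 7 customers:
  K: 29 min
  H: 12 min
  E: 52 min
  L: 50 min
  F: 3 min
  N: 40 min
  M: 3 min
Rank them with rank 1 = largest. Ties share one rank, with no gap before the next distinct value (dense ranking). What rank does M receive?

Sorted (descending): 52, 50, 40, 29, 12, 3, 3
The 2 values of 3 share dense rank 6.
Remaining distinct values take the next consecutive integers.
M has value 3 min → rank 6.

6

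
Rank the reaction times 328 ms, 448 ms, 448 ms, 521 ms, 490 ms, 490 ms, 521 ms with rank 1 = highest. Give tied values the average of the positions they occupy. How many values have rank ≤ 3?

2

Sorted (descending): 521, 521, 490, 490, 448, 448, 328
The 2 values of 521 occupy positions 1–2 → average rank (1+2)/2 = 1.5.
The 2 values of 490 occupy positions 3–4 → average rank (3+4)/2 = 3.5.
The 2 values of 448 occupy positions 5–6 → average rank (5+6)/2 = 5.5.
Ranks ≤ 3: {1.5, 1.5} → 2 values.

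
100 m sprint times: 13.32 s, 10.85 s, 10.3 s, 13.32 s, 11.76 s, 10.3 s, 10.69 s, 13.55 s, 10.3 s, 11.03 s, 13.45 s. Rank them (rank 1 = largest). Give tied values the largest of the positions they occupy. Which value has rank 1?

13.55

Sorted (descending): 13.55, 13.45, 13.32, 13.32, 11.76, 11.03, 10.85, 10.69, 10.3, 10.3, 10.3
The 2 values of 13.32 occupy positions 3–4 → each gets rank 4.
The 3 values of 10.3 occupy positions 9–11 → each gets rank 11.
Rank 1 → value 13.55.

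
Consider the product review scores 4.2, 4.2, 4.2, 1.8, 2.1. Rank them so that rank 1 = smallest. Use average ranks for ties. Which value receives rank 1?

Sorted (ascending): 1.8, 2.1, 4.2, 4.2, 4.2
The 3 values of 4.2 occupy positions 3–5 → average rank 4.
Rank 1 → value 1.8.

1.8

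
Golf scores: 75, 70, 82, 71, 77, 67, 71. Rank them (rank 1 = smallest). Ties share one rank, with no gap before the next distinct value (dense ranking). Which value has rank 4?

75

Sorted (ascending): 67, 70, 71, 71, 75, 77, 82
The 2 values of 71 share dense rank 3.
Remaining distinct values take the next consecutive integers.
Rank 4 → value 75.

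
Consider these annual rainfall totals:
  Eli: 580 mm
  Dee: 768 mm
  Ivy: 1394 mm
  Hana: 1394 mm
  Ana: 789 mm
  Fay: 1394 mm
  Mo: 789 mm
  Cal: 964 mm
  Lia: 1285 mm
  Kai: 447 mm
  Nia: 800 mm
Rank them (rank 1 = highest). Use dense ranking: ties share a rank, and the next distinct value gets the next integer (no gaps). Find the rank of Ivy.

Sorted (descending): 1394, 1394, 1394, 1285, 964, 800, 789, 789, 768, 580, 447
The 3 values of 1394 share dense rank 1.
The 2 values of 789 share dense rank 5.
Remaining distinct values take the next consecutive integers.
Ivy has value 1394 mm → rank 1.

1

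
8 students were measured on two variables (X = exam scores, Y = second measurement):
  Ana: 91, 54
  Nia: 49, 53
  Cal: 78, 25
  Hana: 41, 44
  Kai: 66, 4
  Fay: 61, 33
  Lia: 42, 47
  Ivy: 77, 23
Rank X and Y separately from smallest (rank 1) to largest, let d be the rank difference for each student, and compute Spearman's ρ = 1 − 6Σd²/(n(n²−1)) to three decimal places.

Ranks of variable 1: 8, 3, 7, 1, 5, 4, 2, 6
Ranks of variable 2: 8, 7, 3, 5, 1, 4, 6, 2
d = r₁ − r₂: 0, -4, 4, -4, 4, 0, -4, 4
d²: 0, 16, 16, 16, 16, 0, 16, 16; Σd² = 96
ρ = 1 − 6·96/(8·63) = 1 − 576/504 = -0.143

-0.143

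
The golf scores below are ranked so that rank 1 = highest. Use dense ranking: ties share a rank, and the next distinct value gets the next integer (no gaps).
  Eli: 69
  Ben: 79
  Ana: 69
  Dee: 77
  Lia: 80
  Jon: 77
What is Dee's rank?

Sorted (descending): 80, 79, 77, 77, 69, 69
The 2 values of 77 share dense rank 3.
The 2 values of 69 share dense rank 4.
Remaining distinct values take the next consecutive integers.
Dee has value 77 → rank 3.

3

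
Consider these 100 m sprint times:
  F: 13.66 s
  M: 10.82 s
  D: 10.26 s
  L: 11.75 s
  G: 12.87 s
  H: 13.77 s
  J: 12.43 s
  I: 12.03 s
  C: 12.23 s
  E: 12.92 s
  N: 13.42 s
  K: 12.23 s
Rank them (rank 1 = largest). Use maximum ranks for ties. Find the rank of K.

Sorted (descending): 13.77, 13.66, 13.42, 12.92, 12.87, 12.43, 12.23, 12.23, 12.03, 11.75, 10.82, 10.26
The 2 values of 12.23 occupy positions 7–8 → each gets rank 8.
K has value 12.23 s → rank 8.

8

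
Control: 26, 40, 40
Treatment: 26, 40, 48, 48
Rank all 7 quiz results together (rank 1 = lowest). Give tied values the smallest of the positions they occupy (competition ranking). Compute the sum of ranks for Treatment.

16

Sorted (ascending): 26, 26, 40, 40, 40, 48, 48
The 2 values of 26 occupy positions 1–2 → each gets rank 1.
The 3 values of 40 occupy positions 3–5 → each gets rank 3.
The 2 values of 48 occupy positions 6–7 → each gets rank 6.
Treatment values → pooled ranks: 26→1, 40→3, 48→6, 48→6
Rank sum = 1 + 3 + 6 + 6 = 16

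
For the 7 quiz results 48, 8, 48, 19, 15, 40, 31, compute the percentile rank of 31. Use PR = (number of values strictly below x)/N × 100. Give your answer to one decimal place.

42.9

N = 7.
Strictly below 31: 3. Equal to 31: 1.
PR = 3/7 × 100 = 42.9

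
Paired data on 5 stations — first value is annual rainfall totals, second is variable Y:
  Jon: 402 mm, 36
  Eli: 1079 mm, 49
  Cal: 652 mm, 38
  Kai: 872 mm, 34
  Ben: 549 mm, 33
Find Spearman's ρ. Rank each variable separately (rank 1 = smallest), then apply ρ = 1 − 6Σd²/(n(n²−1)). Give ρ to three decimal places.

0.500

Ranks of variable 1: 1, 5, 3, 4, 2
Ranks of variable 2: 3, 5, 4, 2, 1
d = r₁ − r₂: -2, 0, -1, 2, 1
d²: 4, 0, 1, 4, 1; Σd² = 10
ρ = 1 − 6·10/(5·24) = 1 − 60/120 = 0.500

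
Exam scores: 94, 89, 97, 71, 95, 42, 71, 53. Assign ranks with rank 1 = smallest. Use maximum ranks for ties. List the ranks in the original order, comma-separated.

Sorted (ascending): 42, 53, 71, 71, 89, 94, 95, 97
The 2 values of 71 occupy positions 3–4 → each gets rank 4.

6, 5, 8, 4, 7, 1, 4, 2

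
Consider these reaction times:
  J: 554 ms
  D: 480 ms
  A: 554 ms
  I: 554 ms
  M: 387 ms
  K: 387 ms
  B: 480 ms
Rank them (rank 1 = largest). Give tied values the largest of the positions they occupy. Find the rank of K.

7

Sorted (descending): 554, 554, 554, 480, 480, 387, 387
The 3 values of 554 occupy positions 1–3 → each gets rank 3.
The 2 values of 480 occupy positions 4–5 → each gets rank 5.
The 2 values of 387 occupy positions 6–7 → each gets rank 7.
K has value 387 ms → rank 7.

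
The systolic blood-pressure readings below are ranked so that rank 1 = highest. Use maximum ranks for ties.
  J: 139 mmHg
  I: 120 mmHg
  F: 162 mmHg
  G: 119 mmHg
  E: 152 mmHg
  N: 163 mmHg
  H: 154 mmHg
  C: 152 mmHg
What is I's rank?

7

Sorted (descending): 163, 162, 154, 152, 152, 139, 120, 119
The 2 values of 152 occupy positions 4–5 → each gets rank 5.
I has value 120 mmHg → rank 7.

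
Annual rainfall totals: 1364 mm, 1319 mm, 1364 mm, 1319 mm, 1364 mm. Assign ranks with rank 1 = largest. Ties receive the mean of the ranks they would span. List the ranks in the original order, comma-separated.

2, 4.5, 2, 4.5, 2

Sorted (descending): 1364, 1364, 1364, 1319, 1319
The 3 values of 1364 occupy positions 1–3 → average rank 2.
The 2 values of 1319 occupy positions 4–5 → average rank (4+5)/2 = 4.5.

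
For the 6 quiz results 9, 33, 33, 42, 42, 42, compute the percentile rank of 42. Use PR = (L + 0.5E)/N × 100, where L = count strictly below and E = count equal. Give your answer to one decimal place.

75.0

N = 6.
Strictly below 42: 3. Equal to 42: 3.
PR = (3 + 0.5·3)/6 × 100 = 75.0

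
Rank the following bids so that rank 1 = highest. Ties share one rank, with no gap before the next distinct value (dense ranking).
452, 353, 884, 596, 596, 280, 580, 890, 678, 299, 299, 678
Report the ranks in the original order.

Sorted (descending): 890, 884, 678, 678, 596, 596, 580, 452, 353, 299, 299, 280
The 2 values of 678 share dense rank 3.
The 2 values of 596 share dense rank 4.
The 2 values of 299 share dense rank 8.
Remaining distinct values take the next consecutive integers.

6, 7, 2, 4, 4, 9, 5, 1, 3, 8, 8, 3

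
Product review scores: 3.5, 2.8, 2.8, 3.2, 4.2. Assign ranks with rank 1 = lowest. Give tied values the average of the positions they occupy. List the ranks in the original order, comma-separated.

Sorted (ascending): 2.8, 2.8, 3.2, 3.5, 4.2
The 2 values of 2.8 occupy positions 1–2 → average rank (1+2)/2 = 1.5.

4, 1.5, 1.5, 3, 5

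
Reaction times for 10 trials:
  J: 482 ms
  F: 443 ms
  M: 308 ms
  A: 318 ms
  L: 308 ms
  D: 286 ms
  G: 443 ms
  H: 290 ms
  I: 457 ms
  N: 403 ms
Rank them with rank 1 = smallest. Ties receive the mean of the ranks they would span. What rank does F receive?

7.5

Sorted (ascending): 286, 290, 308, 308, 318, 403, 443, 443, 457, 482
The 2 values of 308 occupy positions 3–4 → average rank (3+4)/2 = 3.5.
The 2 values of 443 occupy positions 7–8 → average rank (7+8)/2 = 7.5.
F has value 443 ms → rank 7.5.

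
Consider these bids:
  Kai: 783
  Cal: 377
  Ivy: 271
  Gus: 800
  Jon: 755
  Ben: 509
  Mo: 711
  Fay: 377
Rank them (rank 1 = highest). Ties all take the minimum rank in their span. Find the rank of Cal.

6

Sorted (descending): 800, 783, 755, 711, 509, 377, 377, 271
The 2 values of 377 occupy positions 6–7 → each gets rank 6.
Cal has value 377 → rank 6.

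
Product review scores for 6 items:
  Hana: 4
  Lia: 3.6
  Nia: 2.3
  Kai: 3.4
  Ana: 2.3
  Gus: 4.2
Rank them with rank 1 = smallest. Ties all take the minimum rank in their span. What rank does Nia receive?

Sorted (ascending): 2.3, 2.3, 3.4, 3.6, 4, 4.2
The 2 values of 2.3 occupy positions 1–2 → each gets rank 1.
Nia has value 2.3 → rank 1.

1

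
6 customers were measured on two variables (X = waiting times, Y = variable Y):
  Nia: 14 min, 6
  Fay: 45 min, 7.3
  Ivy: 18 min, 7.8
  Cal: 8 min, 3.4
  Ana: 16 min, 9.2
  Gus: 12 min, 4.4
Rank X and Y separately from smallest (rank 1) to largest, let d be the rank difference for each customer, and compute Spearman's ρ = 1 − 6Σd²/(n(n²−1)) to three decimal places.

Ranks of variable 1: 3, 6, 5, 1, 4, 2
Ranks of variable 2: 3, 4, 5, 1, 6, 2
d = r₁ − r₂: 0, 2, 0, 0, -2, 0
d²: 0, 4, 0, 0, 4, 0; Σd² = 8
ρ = 1 − 6·8/(6·35) = 1 − 48/210 = 0.771

0.771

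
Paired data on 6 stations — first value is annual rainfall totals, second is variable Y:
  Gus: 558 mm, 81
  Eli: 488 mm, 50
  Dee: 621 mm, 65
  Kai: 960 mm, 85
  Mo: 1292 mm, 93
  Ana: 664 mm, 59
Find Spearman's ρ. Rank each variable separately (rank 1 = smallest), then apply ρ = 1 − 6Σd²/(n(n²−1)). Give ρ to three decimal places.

Ranks of variable 1: 2, 1, 3, 5, 6, 4
Ranks of variable 2: 4, 1, 3, 5, 6, 2
d = r₁ − r₂: -2, 0, 0, 0, 0, 2
d²: 4, 0, 0, 0, 0, 4; Σd² = 8
ρ = 1 − 6·8/(6·35) = 1 − 48/210 = 0.771

0.771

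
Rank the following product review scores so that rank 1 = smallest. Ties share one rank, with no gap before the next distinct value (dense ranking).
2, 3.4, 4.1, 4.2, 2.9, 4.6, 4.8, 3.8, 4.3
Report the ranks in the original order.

1, 3, 5, 6, 2, 8, 9, 4, 7

Sorted (ascending): 2, 2.9, 3.4, 3.8, 4.1, 4.2, 4.3, 4.6, 4.8
No ties — each value takes its position as its rank.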